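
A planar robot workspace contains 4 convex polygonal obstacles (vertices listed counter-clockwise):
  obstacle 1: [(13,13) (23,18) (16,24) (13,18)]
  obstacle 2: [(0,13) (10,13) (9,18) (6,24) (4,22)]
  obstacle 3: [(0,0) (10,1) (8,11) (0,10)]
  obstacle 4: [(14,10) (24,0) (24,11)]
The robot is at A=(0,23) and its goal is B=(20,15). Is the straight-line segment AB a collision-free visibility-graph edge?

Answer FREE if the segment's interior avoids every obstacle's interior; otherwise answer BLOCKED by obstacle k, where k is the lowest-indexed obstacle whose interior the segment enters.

Obstacle 1 [(13,13) (23,18) (16,24) (13,18)]:
  edge (13,13)–(23,18): crosses AB
  edge (23,18)–(16,24): clear
  edge (16,24)–(13,18): clear
  edge (13,18)–(13,13): crosses AB
  → BLOCKED
Obstacle 2 [(0,13) (10,13) (9,18) (6,24) (4,22)]:
  edge (0,13)–(10,13): clear
  edge (10,13)–(9,18): clear
  edge (9,18)–(6,24): crosses AB
  edge (6,24)–(4,22): clear
  edge (4,22)–(0,13): crosses AB
  → BLOCKED
Obstacle 3 [(0,0) (10,1) (8,11) (0,10)]:
  edge (0,0)–(10,1): clear
  edge (10,1)–(8,11): clear
  edge (8,11)–(0,10): clear
  edge (0,10)–(0,0): clear
  midpoint (10,19) outside
  → clear
Obstacle 4 [(14,10) (24,0) (24,11)]:
  edge (14,10)–(24,0): clear
  edge (24,0)–(24,11): clear
  edge (24,11)–(14,10): clear
  midpoint (10,19) outside
  → clear

BLOCKED by obstacle 1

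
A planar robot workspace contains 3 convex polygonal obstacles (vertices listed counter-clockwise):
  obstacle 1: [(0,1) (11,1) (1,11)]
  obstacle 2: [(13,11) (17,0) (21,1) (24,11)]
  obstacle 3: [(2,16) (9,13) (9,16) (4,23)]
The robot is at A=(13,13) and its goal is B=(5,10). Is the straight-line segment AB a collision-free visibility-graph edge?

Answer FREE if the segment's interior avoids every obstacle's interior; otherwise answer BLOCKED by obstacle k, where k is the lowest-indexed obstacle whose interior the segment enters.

FREE

Obstacle 1 [(0,1) (11,1) (1,11)]:
  edge (0,1)–(11,1): clear
  edge (11,1)–(1,11): clear
  edge (1,11)–(0,1): clear
  midpoint (9,23/2) outside
  → clear
Obstacle 2 [(13,11) (17,0) (21,1) (24,11)]:
  edge (13,11)–(17,0): clear
  edge (17,0)–(21,1): clear
  edge (21,1)–(24,11): clear
  edge (24,11)–(13,11): clear
  midpoint (9,23/2) outside
  → clear
Obstacle 3 [(2,16) (9,13) (9,16) (4,23)]:
  edge (2,16)–(9,13): clear
  edge (9,13)–(9,16): clear
  edge (9,16)–(4,23): clear
  edge (4,23)–(2,16): clear
  midpoint (9,23/2) outside
  → clear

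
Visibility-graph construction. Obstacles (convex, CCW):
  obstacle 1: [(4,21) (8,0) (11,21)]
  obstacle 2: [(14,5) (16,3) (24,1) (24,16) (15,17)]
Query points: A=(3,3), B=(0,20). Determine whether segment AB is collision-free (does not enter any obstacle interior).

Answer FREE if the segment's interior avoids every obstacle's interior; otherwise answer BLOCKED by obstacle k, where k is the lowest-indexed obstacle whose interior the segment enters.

FREE

Obstacle 1 [(4,21) (8,0) (11,21)]:
  edge (4,21)–(8,0): clear
  edge (8,0)–(11,21): clear
  edge (11,21)–(4,21): clear
  midpoint (3/2,23/2) outside
  → clear
Obstacle 2 [(14,5) (16,3) (24,1) (24,16) (15,17)]:
  edge (14,5)–(16,3): clear
  edge (16,3)–(24,1): clear
  edge (24,1)–(24,16): clear
  edge (24,16)–(15,17): clear
  edge (15,17)–(14,5): clear
  midpoint (3/2,23/2) outside
  → clear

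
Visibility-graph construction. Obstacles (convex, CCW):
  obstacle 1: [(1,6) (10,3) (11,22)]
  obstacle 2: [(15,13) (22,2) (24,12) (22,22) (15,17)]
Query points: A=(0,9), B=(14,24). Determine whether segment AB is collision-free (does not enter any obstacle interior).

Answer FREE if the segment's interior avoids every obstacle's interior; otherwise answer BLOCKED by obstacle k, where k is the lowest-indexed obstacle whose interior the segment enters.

BLOCKED by obstacle 1

Obstacle 1 [(1,6) (10,3) (11,22)]:
  edge (1,6)–(10,3): clear
  edge (10,3)–(11,22): crosses AB
  edge (11,22)–(1,6): crosses AB
  → BLOCKED
Obstacle 2 [(15,13) (22,2) (24,12) (22,22) (15,17)]:
  edge (15,13)–(22,2): clear
  edge (22,2)–(24,12): clear
  edge (24,12)–(22,22): clear
  edge (22,22)–(15,17): clear
  edge (15,17)–(15,13): clear
  midpoint (7,33/2) outside
  → clear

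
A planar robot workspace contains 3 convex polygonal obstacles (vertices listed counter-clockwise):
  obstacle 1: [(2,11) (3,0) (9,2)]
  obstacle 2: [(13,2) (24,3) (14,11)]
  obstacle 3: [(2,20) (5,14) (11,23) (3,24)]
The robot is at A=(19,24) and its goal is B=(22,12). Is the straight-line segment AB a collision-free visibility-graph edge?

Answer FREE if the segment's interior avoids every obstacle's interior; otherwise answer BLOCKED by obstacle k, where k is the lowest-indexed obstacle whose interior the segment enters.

FREE

Obstacle 1 [(2,11) (3,0) (9,2)]:
  edge (2,11)–(3,0): clear
  edge (3,0)–(9,2): clear
  edge (9,2)–(2,11): clear
  midpoint (41/2,18) outside
  → clear
Obstacle 2 [(13,2) (24,3) (14,11)]:
  edge (13,2)–(24,3): clear
  edge (24,3)–(14,11): clear
  edge (14,11)–(13,2): clear
  midpoint (41/2,18) outside
  → clear
Obstacle 3 [(2,20) (5,14) (11,23) (3,24)]:
  edge (2,20)–(5,14): clear
  edge (5,14)–(11,23): clear
  edge (11,23)–(3,24): clear
  edge (3,24)–(2,20): clear
  midpoint (41/2,18) outside
  → clear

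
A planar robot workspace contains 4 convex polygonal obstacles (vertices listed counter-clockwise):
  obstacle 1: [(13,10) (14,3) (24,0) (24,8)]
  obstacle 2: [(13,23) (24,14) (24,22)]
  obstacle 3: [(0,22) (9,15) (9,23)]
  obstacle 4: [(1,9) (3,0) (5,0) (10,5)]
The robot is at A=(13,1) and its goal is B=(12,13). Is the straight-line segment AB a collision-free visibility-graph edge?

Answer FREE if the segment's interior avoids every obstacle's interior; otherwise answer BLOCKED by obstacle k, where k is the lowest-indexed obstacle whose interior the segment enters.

FREE

Obstacle 1 [(13,10) (14,3) (24,0) (24,8)]:
  edge (13,10)–(14,3): clear
  edge (14,3)–(24,0): clear
  edge (24,0)–(24,8): clear
  edge (24,8)–(13,10): clear
  midpoint (25/2,7) outside
  → clear
Obstacle 2 [(13,23) (24,14) (24,22)]:
  edge (13,23)–(24,14): clear
  edge (24,14)–(24,22): clear
  edge (24,22)–(13,23): clear
  midpoint (25/2,7) outside
  → clear
Obstacle 3 [(0,22) (9,15) (9,23)]:
  edge (0,22)–(9,15): clear
  edge (9,15)–(9,23): clear
  edge (9,23)–(0,22): clear
  midpoint (25/2,7) outside
  → clear
Obstacle 4 [(1,9) (3,0) (5,0) (10,5)]:
  edge (1,9)–(3,0): clear
  edge (3,0)–(5,0): clear
  edge (5,0)–(10,5): clear
  edge (10,5)–(1,9): clear
  midpoint (25/2,7) outside
  → clear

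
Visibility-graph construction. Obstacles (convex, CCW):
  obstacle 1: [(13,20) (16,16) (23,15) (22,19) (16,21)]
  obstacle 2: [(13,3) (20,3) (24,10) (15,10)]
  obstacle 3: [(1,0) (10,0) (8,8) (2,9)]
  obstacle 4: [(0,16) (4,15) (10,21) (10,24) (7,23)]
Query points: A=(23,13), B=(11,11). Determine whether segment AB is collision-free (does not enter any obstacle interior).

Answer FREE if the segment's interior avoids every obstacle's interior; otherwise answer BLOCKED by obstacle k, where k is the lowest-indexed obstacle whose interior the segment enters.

Obstacle 1 [(13,20) (16,16) (23,15) (22,19) (16,21)]:
  edge (13,20)–(16,16): clear
  edge (16,16)–(23,15): clear
  edge (23,15)–(22,19): clear
  edge (22,19)–(16,21): clear
  edge (16,21)–(13,20): clear
  midpoint (17,12) outside
  → clear
Obstacle 2 [(13,3) (20,3) (24,10) (15,10)]:
  edge (13,3)–(20,3): clear
  edge (20,3)–(24,10): clear
  edge (24,10)–(15,10): clear
  edge (15,10)–(13,3): clear
  midpoint (17,12) outside
  → clear
Obstacle 3 [(1,0) (10,0) (8,8) (2,9)]:
  edge (1,0)–(10,0): clear
  edge (10,0)–(8,8): clear
  edge (8,8)–(2,9): clear
  edge (2,9)–(1,0): clear
  midpoint (17,12) outside
  → clear
Obstacle 4 [(0,16) (4,15) (10,21) (10,24) (7,23)]:
  edge (0,16)–(4,15): clear
  edge (4,15)–(10,21): clear
  edge (10,21)–(10,24): clear
  edge (10,24)–(7,23): clear
  edge (7,23)–(0,16): clear
  midpoint (17,12) outside
  → clear

FREE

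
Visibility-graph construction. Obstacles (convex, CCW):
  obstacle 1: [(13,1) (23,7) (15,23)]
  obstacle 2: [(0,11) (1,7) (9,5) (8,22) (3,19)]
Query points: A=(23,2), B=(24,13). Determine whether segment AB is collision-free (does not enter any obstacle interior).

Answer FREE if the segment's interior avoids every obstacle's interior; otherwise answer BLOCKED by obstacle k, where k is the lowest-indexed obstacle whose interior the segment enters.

Obstacle 1 [(13,1) (23,7) (15,23)]:
  edge (13,1)–(23,7): clear
  edge (23,7)–(15,23): clear
  edge (15,23)–(13,1): clear
  midpoint (47/2,15/2) outside
  → clear
Obstacle 2 [(0,11) (1,7) (9,5) (8,22) (3,19)]:
  edge (0,11)–(1,7): clear
  edge (1,7)–(9,5): clear
  edge (9,5)–(8,22): clear
  edge (8,22)–(3,19): clear
  edge (3,19)–(0,11): clear
  midpoint (47/2,15/2) outside
  → clear

FREE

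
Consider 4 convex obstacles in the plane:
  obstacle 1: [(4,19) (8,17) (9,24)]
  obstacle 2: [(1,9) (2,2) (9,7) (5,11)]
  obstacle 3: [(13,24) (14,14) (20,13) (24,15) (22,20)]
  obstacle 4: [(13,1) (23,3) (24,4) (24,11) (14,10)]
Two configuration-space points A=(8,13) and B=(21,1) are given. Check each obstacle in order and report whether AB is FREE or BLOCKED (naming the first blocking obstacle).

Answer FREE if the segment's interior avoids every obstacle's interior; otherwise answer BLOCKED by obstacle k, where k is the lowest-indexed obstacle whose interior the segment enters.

BLOCKED by obstacle 4

Obstacle 1 [(4,19) (8,17) (9,24)]:
  edge (4,19)–(8,17): clear
  edge (8,17)–(9,24): clear
  edge (9,24)–(4,19): clear
  midpoint (29/2,7) outside
  → clear
Obstacle 2 [(1,9) (2,2) (9,7) (5,11)]:
  edge (1,9)–(2,2): clear
  edge (2,2)–(9,7): clear
  edge (9,7)–(5,11): clear
  edge (5,11)–(1,9): clear
  midpoint (29/2,7) outside
  → clear
Obstacle 3 [(13,24) (14,14) (20,13) (24,15) (22,20)]:
  edge (13,24)–(14,14): clear
  edge (14,14)–(20,13): clear
  edge (20,13)–(24,15): clear
  edge (24,15)–(22,20): clear
  edge (22,20)–(13,24): clear
  midpoint (29/2,7) outside
  → clear
Obstacle 4 [(13,1) (23,3) (24,4) (24,11) (14,10)]:
  edge (13,1)–(23,3): crosses AB
  edge (23,3)–(24,4): clear
  edge (24,4)–(24,11): clear
  edge (24,11)–(14,10): clear
  edge (14,10)–(13,1): crosses AB
  → BLOCKED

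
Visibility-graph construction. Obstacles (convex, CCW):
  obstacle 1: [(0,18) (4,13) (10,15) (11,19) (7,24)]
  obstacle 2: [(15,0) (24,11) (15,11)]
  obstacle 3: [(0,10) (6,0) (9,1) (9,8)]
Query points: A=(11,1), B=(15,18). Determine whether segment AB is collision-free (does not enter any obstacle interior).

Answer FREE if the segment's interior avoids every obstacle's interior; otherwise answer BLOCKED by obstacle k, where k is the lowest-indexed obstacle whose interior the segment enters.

FREE

Obstacle 1 [(0,18) (4,13) (10,15) (11,19) (7,24)]:
  edge (0,18)–(4,13): clear
  edge (4,13)–(10,15): clear
  edge (10,15)–(11,19): clear
  edge (11,19)–(7,24): clear
  edge (7,24)–(0,18): clear
  midpoint (13,19/2) outside
  → clear
Obstacle 2 [(15,0) (24,11) (15,11)]:
  edge (15,0)–(24,11): clear
  edge (24,11)–(15,11): clear
  edge (15,11)–(15,0): clear
  midpoint (13,19/2) outside
  → clear
Obstacle 3 [(0,10) (6,0) (9,1) (9,8)]:
  edge (0,10)–(6,0): clear
  edge (6,0)–(9,1): clear
  edge (9,1)–(9,8): clear
  edge (9,8)–(0,10): clear
  midpoint (13,19/2) outside
  → clear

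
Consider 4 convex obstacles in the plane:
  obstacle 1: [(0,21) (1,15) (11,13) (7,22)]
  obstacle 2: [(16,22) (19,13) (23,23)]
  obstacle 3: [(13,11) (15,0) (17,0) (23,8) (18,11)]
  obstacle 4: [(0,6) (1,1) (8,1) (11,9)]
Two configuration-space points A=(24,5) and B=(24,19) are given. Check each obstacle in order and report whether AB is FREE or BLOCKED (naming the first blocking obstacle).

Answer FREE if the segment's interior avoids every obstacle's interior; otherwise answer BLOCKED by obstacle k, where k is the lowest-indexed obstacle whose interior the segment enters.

FREE

Obstacle 1 [(0,21) (1,15) (11,13) (7,22)]:
  edge (0,21)–(1,15): clear
  edge (1,15)–(11,13): clear
  edge (11,13)–(7,22): clear
  edge (7,22)–(0,21): clear
  midpoint (24,12) outside
  → clear
Obstacle 2 [(16,22) (19,13) (23,23)]:
  edge (16,22)–(19,13): clear
  edge (19,13)–(23,23): clear
  edge (23,23)–(16,22): clear
  midpoint (24,12) outside
  → clear
Obstacle 3 [(13,11) (15,0) (17,0) (23,8) (18,11)]:
  edge (13,11)–(15,0): clear
  edge (15,0)–(17,0): clear
  edge (17,0)–(23,8): clear
  edge (23,8)–(18,11): clear
  edge (18,11)–(13,11): clear
  midpoint (24,12) outside
  → clear
Obstacle 4 [(0,6) (1,1) (8,1) (11,9)]:
  edge (0,6)–(1,1): clear
  edge (1,1)–(8,1): clear
  edge (8,1)–(11,9): clear
  edge (11,9)–(0,6): clear
  midpoint (24,12) outside
  → clear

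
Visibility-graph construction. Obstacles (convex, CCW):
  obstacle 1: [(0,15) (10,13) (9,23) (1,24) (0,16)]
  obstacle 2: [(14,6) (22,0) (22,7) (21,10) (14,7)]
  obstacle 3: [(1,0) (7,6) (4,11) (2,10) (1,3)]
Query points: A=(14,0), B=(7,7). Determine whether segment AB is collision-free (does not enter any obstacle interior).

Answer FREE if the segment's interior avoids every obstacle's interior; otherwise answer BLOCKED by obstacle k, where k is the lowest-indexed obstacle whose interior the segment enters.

Obstacle 1 [(0,15) (10,13) (9,23) (1,24) (0,16)]:
  edge (0,15)–(10,13): clear
  edge (10,13)–(9,23): clear
  edge (9,23)–(1,24): clear
  edge (1,24)–(0,16): clear
  edge (0,16)–(0,15): clear
  midpoint (21/2,7/2) outside
  → clear
Obstacle 2 [(14,6) (22,0) (22,7) (21,10) (14,7)]:
  edge (14,6)–(22,0): clear
  edge (22,0)–(22,7): clear
  edge (22,7)–(21,10): clear
  edge (21,10)–(14,7): clear
  edge (14,7)–(14,6): clear
  midpoint (21/2,7/2) outside
  → clear
Obstacle 3 [(1,0) (7,6) (4,11) (2,10) (1,3)]:
  edge (1,0)–(7,6): clear
  edge (7,6)–(4,11): clear
  edge (4,11)–(2,10): clear
  edge (2,10)–(1,3): clear
  edge (1,3)–(1,0): clear
  midpoint (21/2,7/2) outside
  → clear

FREE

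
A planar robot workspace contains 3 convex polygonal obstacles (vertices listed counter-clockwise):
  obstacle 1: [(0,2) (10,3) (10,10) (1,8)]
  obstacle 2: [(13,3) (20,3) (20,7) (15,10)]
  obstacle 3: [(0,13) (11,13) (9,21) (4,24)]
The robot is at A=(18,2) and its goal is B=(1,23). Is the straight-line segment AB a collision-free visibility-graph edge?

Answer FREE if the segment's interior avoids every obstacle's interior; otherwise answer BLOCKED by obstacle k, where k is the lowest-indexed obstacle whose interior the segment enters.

Obstacle 1 [(0,2) (10,3) (10,10) (1,8)]:
  edge (0,2)–(10,3): clear
  edge (10,3)–(10,10): clear
  edge (10,10)–(1,8): clear
  edge (1,8)–(0,2): clear
  midpoint (19/2,25/2) outside
  → clear
Obstacle 2 [(13,3) (20,3) (20,7) (15,10)]:
  edge (13,3)–(20,3): crosses AB
  edge (20,3)–(20,7): clear
  edge (20,7)–(15,10): clear
  edge (15,10)–(13,3): crosses AB
  → BLOCKED
Obstacle 3 [(0,13) (11,13) (9,21) (4,24)]:
  edge (0,13)–(11,13): crosses AB
  edge (11,13)–(9,21): clear
  edge (9,21)–(4,24): clear
  edge (4,24)–(0,13): crosses AB
  → BLOCKED

BLOCKED by obstacle 2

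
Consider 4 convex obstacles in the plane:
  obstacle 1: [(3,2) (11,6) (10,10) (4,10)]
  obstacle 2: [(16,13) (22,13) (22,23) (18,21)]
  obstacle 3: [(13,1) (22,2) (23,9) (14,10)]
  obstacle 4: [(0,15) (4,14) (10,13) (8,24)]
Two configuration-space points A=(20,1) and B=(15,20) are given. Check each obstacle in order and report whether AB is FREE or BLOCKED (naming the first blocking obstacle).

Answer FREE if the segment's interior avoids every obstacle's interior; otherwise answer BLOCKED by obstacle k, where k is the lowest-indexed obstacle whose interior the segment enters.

BLOCKED by obstacle 2

Obstacle 1 [(3,2) (11,6) (10,10) (4,10)]:
  edge (3,2)–(11,6): clear
  edge (11,6)–(10,10): clear
  edge (10,10)–(4,10): clear
  edge (4,10)–(3,2): clear
  midpoint (35/2,21/2) outside
  → clear
Obstacle 2 [(16,13) (22,13) (22,23) (18,21)]:
  edge (16,13)–(22,13): crosses AB
  edge (22,13)–(22,23): clear
  edge (22,23)–(18,21): clear
  edge (18,21)–(16,13): crosses AB
  → BLOCKED
Obstacle 3 [(13,1) (22,2) (23,9) (14,10)]:
  edge (13,1)–(22,2): crosses AB
  edge (22,2)–(23,9): clear
  edge (23,9)–(14,10): crosses AB
  edge (14,10)–(13,1): clear
  → BLOCKED
Obstacle 4 [(0,15) (4,14) (10,13) (8,24)]:
  edge (0,15)–(4,14): clear
  edge (4,14)–(10,13): clear
  edge (10,13)–(8,24): clear
  edge (8,24)–(0,15): clear
  midpoint (35/2,21/2) outside
  → clear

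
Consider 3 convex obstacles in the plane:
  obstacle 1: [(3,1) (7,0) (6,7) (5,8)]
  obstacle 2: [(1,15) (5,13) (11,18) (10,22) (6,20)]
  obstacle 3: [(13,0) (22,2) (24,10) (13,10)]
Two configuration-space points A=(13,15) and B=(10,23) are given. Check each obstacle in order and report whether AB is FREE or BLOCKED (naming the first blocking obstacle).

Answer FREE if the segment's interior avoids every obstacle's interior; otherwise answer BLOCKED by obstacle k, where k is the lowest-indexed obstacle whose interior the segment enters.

Obstacle 1 [(3,1) (7,0) (6,7) (5,8)]:
  edge (3,1)–(7,0): clear
  edge (7,0)–(6,7): clear
  edge (6,7)–(5,8): clear
  edge (5,8)–(3,1): clear
  midpoint (23/2,19) outside
  → clear
Obstacle 2 [(1,15) (5,13) (11,18) (10,22) (6,20)]:
  edge (1,15)–(5,13): clear
  edge (5,13)–(11,18): clear
  edge (11,18)–(10,22): clear
  edge (10,22)–(6,20): clear
  edge (6,20)–(1,15): clear
  midpoint (23/2,19) outside
  → clear
Obstacle 3 [(13,0) (22,2) (24,10) (13,10)]:
  edge (13,0)–(22,2): clear
  edge (22,2)–(24,10): clear
  edge (24,10)–(13,10): clear
  edge (13,10)–(13,0): clear
  midpoint (23/2,19) outside
  → clear

FREE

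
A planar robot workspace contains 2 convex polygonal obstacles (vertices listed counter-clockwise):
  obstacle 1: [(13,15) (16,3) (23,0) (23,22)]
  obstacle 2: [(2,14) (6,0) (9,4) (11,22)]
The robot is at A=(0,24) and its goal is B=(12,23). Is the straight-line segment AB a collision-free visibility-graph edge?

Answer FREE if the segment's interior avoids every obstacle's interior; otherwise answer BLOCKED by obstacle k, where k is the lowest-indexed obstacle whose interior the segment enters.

FREE

Obstacle 1 [(13,15) (16,3) (23,0) (23,22)]:
  edge (13,15)–(16,3): clear
  edge (16,3)–(23,0): clear
  edge (23,0)–(23,22): clear
  edge (23,22)–(13,15): clear
  midpoint (6,47/2) outside
  → clear
Obstacle 2 [(2,14) (6,0) (9,4) (11,22)]:
  edge (2,14)–(6,0): clear
  edge (6,0)–(9,4): clear
  edge (9,4)–(11,22): clear
  edge (11,22)–(2,14): clear
  midpoint (6,47/2) outside
  → clear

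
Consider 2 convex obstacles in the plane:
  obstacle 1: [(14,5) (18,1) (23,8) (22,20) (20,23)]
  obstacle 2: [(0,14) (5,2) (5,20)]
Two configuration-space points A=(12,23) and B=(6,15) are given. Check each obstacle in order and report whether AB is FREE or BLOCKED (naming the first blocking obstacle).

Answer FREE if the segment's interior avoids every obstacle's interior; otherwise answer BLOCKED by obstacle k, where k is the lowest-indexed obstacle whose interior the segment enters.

Obstacle 1 [(14,5) (18,1) (23,8) (22,20) (20,23)]:
  edge (14,5)–(18,1): clear
  edge (18,1)–(23,8): clear
  edge (23,8)–(22,20): clear
  edge (22,20)–(20,23): clear
  edge (20,23)–(14,5): clear
  midpoint (9,19) outside
  → clear
Obstacle 2 [(0,14) (5,2) (5,20)]:
  edge (0,14)–(5,2): clear
  edge (5,2)–(5,20): clear
  edge (5,20)–(0,14): clear
  midpoint (9,19) outside
  → clear

FREE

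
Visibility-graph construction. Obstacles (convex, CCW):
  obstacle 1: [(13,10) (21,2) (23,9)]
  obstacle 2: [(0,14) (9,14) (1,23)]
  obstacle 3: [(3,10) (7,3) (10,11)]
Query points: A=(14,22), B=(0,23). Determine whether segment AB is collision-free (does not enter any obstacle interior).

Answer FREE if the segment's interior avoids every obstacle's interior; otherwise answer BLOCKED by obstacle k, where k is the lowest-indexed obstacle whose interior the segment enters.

BLOCKED by obstacle 2

Obstacle 1 [(13,10) (21,2) (23,9)]:
  edge (13,10)–(21,2): clear
  edge (21,2)–(23,9): clear
  edge (23,9)–(13,10): clear
  midpoint (7,45/2) outside
  → clear
Obstacle 2 [(0,14) (9,14) (1,23)]:
  edge (0,14)–(9,14): clear
  edge (9,14)–(1,23): crosses AB
  edge (1,23)–(0,14): crosses AB
  → BLOCKED
Obstacle 3 [(3,10) (7,3) (10,11)]:
  edge (3,10)–(7,3): clear
  edge (7,3)–(10,11): clear
  edge (10,11)–(3,10): clear
  midpoint (7,45/2) outside
  → clear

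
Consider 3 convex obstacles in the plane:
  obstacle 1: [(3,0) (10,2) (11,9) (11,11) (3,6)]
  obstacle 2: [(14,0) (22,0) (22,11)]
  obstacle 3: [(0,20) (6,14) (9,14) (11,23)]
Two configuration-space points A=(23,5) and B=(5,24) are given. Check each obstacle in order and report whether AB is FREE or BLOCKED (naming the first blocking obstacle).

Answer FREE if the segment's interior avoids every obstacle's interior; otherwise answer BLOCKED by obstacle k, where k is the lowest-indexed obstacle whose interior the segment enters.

Obstacle 1 [(3,0) (10,2) (11,9) (11,11) (3,6)]:
  edge (3,0)–(10,2): clear
  edge (10,2)–(11,9): clear
  edge (11,9)–(11,11): clear
  edge (11,11)–(3,6): clear
  edge (3,6)–(3,0): clear
  midpoint (14,29/2) outside
  → clear
Obstacle 2 [(14,0) (22,0) (22,11)]:
  edge (14,0)–(22,0): clear
  edge (22,0)–(22,11): crosses AB
  edge (22,11)–(14,0): crosses AB
  → BLOCKED
Obstacle 3 [(0,20) (6,14) (9,14) (11,23)]:
  edge (0,20)–(6,14): clear
  edge (6,14)–(9,14): clear
  edge (9,14)–(11,23): crosses AB
  edge (11,23)–(0,20): crosses AB
  → BLOCKED

BLOCKED by obstacle 2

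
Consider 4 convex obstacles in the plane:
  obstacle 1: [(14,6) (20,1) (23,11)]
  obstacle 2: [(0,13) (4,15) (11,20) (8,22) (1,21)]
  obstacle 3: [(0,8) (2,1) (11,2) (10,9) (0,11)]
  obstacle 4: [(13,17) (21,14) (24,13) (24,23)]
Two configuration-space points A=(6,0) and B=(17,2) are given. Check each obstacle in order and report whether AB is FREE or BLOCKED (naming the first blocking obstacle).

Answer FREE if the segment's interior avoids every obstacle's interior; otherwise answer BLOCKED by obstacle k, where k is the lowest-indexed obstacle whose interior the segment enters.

FREE

Obstacle 1 [(14,6) (20,1) (23,11)]:
  edge (14,6)–(20,1): clear
  edge (20,1)–(23,11): clear
  edge (23,11)–(14,6): clear
  midpoint (23/2,1) outside
  → clear
Obstacle 2 [(0,13) (4,15) (11,20) (8,22) (1,21)]:
  edge (0,13)–(4,15): clear
  edge (4,15)–(11,20): clear
  edge (11,20)–(8,22): clear
  edge (8,22)–(1,21): clear
  edge (1,21)–(0,13): clear
  midpoint (23/2,1) outside
  → clear
Obstacle 3 [(0,8) (2,1) (11,2) (10,9) (0,11)]:
  edge (0,8)–(2,1): clear
  edge (2,1)–(11,2): clear
  edge (11,2)–(10,9): clear
  edge (10,9)–(0,11): clear
  edge (0,11)–(0,8): clear
  midpoint (23/2,1) outside
  → clear
Obstacle 4 [(13,17) (21,14) (24,13) (24,23)]:
  edge (13,17)–(21,14): clear
  edge (21,14)–(24,13): clear
  edge (24,13)–(24,23): clear
  edge (24,23)–(13,17): clear
  midpoint (23/2,1) outside
  → clear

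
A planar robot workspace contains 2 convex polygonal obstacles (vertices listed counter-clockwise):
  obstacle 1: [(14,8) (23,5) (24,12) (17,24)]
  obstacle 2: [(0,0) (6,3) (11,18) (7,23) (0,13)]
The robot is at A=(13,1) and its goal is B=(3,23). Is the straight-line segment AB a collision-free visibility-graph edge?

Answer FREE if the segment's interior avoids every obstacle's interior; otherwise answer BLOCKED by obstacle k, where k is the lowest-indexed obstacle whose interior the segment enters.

Obstacle 1 [(14,8) (23,5) (24,12) (17,24)]:
  edge (14,8)–(23,5): clear
  edge (23,5)–(24,12): clear
  edge (24,12)–(17,24): clear
  edge (17,24)–(14,8): clear
  midpoint (8,12) outside
  → clear
Obstacle 2 [(0,0) (6,3) (11,18) (7,23) (0,13)]:
  edge (0,0)–(6,3): clear
  edge (6,3)–(11,18): crosses AB
  edge (11,18)–(7,23): clear
  edge (7,23)–(0,13): crosses AB
  edge (0,13)–(0,0): clear
  → BLOCKED

BLOCKED by obstacle 2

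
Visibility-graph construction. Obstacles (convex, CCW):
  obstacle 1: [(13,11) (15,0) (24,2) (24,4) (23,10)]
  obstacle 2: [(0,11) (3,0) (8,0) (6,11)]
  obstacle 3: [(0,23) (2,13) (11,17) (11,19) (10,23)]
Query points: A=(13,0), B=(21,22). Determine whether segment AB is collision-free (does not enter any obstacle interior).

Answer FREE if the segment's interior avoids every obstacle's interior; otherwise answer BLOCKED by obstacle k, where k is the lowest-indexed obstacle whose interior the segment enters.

Obstacle 1 [(13,11) (15,0) (24,2) (24,4) (23,10)]:
  edge (13,11)–(15,0): crosses AB
  edge (15,0)–(24,2): clear
  edge (24,2)–(24,4): clear
  edge (24,4)–(23,10): clear
  edge (23,10)–(13,11): crosses AB
  → BLOCKED
Obstacle 2 [(0,11) (3,0) (8,0) (6,11)]:
  edge (0,11)–(3,0): clear
  edge (3,0)–(8,0): clear
  edge (8,0)–(6,11): clear
  edge (6,11)–(0,11): clear
  midpoint (17,11) outside
  → clear
Obstacle 3 [(0,23) (2,13) (11,17) (11,19) (10,23)]:
  edge (0,23)–(2,13): clear
  edge (2,13)–(11,17): clear
  edge (11,17)–(11,19): clear
  edge (11,19)–(10,23): clear
  edge (10,23)–(0,23): clear
  midpoint (17,11) outside
  → clear

BLOCKED by obstacle 1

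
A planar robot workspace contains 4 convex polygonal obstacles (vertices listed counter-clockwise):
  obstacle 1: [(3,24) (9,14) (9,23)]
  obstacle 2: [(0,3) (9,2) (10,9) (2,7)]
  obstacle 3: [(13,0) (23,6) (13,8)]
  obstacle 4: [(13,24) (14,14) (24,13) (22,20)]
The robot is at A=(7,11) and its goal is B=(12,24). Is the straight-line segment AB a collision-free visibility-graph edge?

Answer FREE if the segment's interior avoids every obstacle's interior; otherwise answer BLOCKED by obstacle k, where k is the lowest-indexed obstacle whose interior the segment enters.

Obstacle 1 [(3,24) (9,14) (9,23)]:
  edge (3,24)–(9,14): crosses AB
  edge (9,14)–(9,23): crosses AB
  edge (9,23)–(3,24): clear
  → BLOCKED
Obstacle 2 [(0,3) (9,2) (10,9) (2,7)]:
  edge (0,3)–(9,2): clear
  edge (9,2)–(10,9): clear
  edge (10,9)–(2,7): clear
  edge (2,7)–(0,3): clear
  midpoint (19/2,35/2) outside
  → clear
Obstacle 3 [(13,0) (23,6) (13,8)]:
  edge (13,0)–(23,6): clear
  edge (23,6)–(13,8): clear
  edge (13,8)–(13,0): clear
  midpoint (19/2,35/2) outside
  → clear
Obstacle 4 [(13,24) (14,14) (24,13) (22,20)]:
  edge (13,24)–(14,14): clear
  edge (14,14)–(24,13): clear
  edge (24,13)–(22,20): clear
  edge (22,20)–(13,24): clear
  midpoint (19/2,35/2) outside
  → clear

BLOCKED by obstacle 1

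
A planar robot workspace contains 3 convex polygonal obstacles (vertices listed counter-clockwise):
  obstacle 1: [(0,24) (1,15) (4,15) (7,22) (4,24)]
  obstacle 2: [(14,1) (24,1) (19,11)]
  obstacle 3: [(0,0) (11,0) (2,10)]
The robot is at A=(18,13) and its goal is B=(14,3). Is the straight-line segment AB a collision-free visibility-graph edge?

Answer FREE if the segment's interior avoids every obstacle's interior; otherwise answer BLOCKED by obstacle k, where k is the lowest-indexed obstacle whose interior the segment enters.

Obstacle 1 [(0,24) (1,15) (4,15) (7,22) (4,24)]:
  edge (0,24)–(1,15): clear
  edge (1,15)–(4,15): clear
  edge (4,15)–(7,22): clear
  edge (7,22)–(4,24): clear
  edge (4,24)–(0,24): clear
  midpoint (16,8) outside
  → clear
Obstacle 2 [(14,1) (24,1) (19,11)]:
  edge (14,1)–(24,1): clear
  edge (24,1)–(19,11): clear
  edge (19,11)–(14,1): clear
  midpoint (16,8) outside
  → clear
Obstacle 3 [(0,0) (11,0) (2,10)]:
  edge (0,0)–(11,0): clear
  edge (11,0)–(2,10): clear
  edge (2,10)–(0,0): clear
  midpoint (16,8) outside
  → clear

FREE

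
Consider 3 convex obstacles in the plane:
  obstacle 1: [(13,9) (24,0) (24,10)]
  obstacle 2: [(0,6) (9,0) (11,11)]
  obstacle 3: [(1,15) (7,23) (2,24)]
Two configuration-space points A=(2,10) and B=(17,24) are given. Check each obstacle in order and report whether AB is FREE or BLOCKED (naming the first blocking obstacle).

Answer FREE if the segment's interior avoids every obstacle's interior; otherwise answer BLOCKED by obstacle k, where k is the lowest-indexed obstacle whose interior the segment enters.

FREE

Obstacle 1 [(13,9) (24,0) (24,10)]:
  edge (13,9)–(24,0): clear
  edge (24,0)–(24,10): clear
  edge (24,10)–(13,9): clear
  midpoint (19/2,17) outside
  → clear
Obstacle 2 [(0,6) (9,0) (11,11)]:
  edge (0,6)–(9,0): clear
  edge (9,0)–(11,11): clear
  edge (11,11)–(0,6): clear
  midpoint (19/2,17) outside
  → clear
Obstacle 3 [(1,15) (7,23) (2,24)]:
  edge (1,15)–(7,23): clear
  edge (7,23)–(2,24): clear
  edge (2,24)–(1,15): clear
  midpoint (19/2,17) outside
  → clear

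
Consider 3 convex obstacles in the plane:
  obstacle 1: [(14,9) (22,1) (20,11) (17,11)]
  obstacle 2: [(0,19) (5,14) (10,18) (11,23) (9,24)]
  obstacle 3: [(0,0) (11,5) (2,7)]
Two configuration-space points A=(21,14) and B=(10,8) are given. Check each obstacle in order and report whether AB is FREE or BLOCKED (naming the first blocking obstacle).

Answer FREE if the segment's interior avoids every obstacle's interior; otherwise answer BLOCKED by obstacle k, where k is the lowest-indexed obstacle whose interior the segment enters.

FREE

Obstacle 1 [(14,9) (22,1) (20,11) (17,11)]:
  edge (14,9)–(22,1): clear
  edge (22,1)–(20,11): clear
  edge (20,11)–(17,11): clear
  edge (17,11)–(14,9): clear
  midpoint (31/2,11) outside
  → clear
Obstacle 2 [(0,19) (5,14) (10,18) (11,23) (9,24)]:
  edge (0,19)–(5,14): clear
  edge (5,14)–(10,18): clear
  edge (10,18)–(11,23): clear
  edge (11,23)–(9,24): clear
  edge (9,24)–(0,19): clear
  midpoint (31/2,11) outside
  → clear
Obstacle 3 [(0,0) (11,5) (2,7)]:
  edge (0,0)–(11,5): clear
  edge (11,5)–(2,7): clear
  edge (2,7)–(0,0): clear
  midpoint (31/2,11) outside
  → clear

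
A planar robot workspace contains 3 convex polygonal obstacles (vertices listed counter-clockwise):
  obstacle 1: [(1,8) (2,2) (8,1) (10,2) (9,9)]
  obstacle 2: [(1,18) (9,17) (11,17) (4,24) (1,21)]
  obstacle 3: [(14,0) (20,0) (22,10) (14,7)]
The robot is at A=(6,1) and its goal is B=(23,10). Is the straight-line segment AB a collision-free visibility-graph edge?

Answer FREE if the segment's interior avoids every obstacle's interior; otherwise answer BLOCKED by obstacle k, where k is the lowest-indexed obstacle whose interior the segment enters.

BLOCKED by obstacle 1

Obstacle 1 [(1,8) (2,2) (8,1) (10,2) (9,9)]:
  edge (1,8)–(2,2): clear
  edge (2,2)–(8,1): crosses AB
  edge (8,1)–(10,2): clear
  edge (10,2)–(9,9): crosses AB
  edge (9,9)–(1,8): clear
  → BLOCKED
Obstacle 2 [(1,18) (9,17) (11,17) (4,24) (1,21)]:
  edge (1,18)–(9,17): clear
  edge (9,17)–(11,17): clear
  edge (11,17)–(4,24): clear
  edge (4,24)–(1,21): clear
  edge (1,21)–(1,18): clear
  midpoint (29/2,11/2) outside
  → clear
Obstacle 3 [(14,0) (20,0) (22,10) (14,7)]:
  edge (14,0)–(20,0): clear
  edge (20,0)–(22,10): crosses AB
  edge (22,10)–(14,7): clear
  edge (14,7)–(14,0): crosses AB
  → BLOCKED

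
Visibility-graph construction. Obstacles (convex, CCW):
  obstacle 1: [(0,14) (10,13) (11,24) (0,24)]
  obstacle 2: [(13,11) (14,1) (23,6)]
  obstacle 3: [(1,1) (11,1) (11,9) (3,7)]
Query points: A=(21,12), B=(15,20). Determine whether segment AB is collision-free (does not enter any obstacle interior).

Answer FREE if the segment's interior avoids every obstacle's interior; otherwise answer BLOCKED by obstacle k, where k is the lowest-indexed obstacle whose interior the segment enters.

FREE

Obstacle 1 [(0,14) (10,13) (11,24) (0,24)]:
  edge (0,14)–(10,13): clear
  edge (10,13)–(11,24): clear
  edge (11,24)–(0,24): clear
  edge (0,24)–(0,14): clear
  midpoint (18,16) outside
  → clear
Obstacle 2 [(13,11) (14,1) (23,6)]:
  edge (13,11)–(14,1): clear
  edge (14,1)–(23,6): clear
  edge (23,6)–(13,11): clear
  midpoint (18,16) outside
  → clear
Obstacle 3 [(1,1) (11,1) (11,9) (3,7)]:
  edge (1,1)–(11,1): clear
  edge (11,1)–(11,9): clear
  edge (11,9)–(3,7): clear
  edge (3,7)–(1,1): clear
  midpoint (18,16) outside
  → clear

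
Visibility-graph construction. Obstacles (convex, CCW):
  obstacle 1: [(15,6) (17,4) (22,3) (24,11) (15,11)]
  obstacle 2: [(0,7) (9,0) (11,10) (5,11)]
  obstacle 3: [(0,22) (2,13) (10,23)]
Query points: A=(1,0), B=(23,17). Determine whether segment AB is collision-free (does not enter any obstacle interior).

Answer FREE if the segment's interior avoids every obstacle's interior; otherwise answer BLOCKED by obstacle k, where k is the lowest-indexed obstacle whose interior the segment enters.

BLOCKED by obstacle 1

Obstacle 1 [(15,6) (17,4) (22,3) (24,11) (15,11)]:
  edge (15,6)–(17,4): clear
  edge (17,4)–(22,3): clear
  edge (22,3)–(24,11): clear
  edge (24,11)–(15,11): crosses AB
  edge (15,11)–(15,6): crosses AB
  → BLOCKED
Obstacle 2 [(0,7) (9,0) (11,10) (5,11)]:
  edge (0,7)–(9,0): crosses AB
  edge (9,0)–(11,10): crosses AB
  edge (11,10)–(5,11): clear
  edge (5,11)–(0,7): clear
  → BLOCKED
Obstacle 3 [(0,22) (2,13) (10,23)]:
  edge (0,22)–(2,13): clear
  edge (2,13)–(10,23): clear
  edge (10,23)–(0,22): clear
  midpoint (12,17/2) outside
  → clear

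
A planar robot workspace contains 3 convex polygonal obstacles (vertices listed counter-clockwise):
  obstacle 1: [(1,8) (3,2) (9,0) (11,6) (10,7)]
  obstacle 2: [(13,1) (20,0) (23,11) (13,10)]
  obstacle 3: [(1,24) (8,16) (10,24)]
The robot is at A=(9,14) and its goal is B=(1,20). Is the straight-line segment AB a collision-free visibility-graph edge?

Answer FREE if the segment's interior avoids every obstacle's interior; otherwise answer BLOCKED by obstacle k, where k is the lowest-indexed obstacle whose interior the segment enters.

Obstacle 1 [(1,8) (3,2) (9,0) (11,6) (10,7)]:
  edge (1,8)–(3,2): clear
  edge (3,2)–(9,0): clear
  edge (9,0)–(11,6): clear
  edge (11,6)–(10,7): clear
  edge (10,7)–(1,8): clear
  midpoint (5,17) outside
  → clear
Obstacle 2 [(13,1) (20,0) (23,11) (13,10)]:
  edge (13,1)–(20,0): clear
  edge (20,0)–(23,11): clear
  edge (23,11)–(13,10): clear
  edge (13,10)–(13,1): clear
  midpoint (5,17) outside
  → clear
Obstacle 3 [(1,24) (8,16) (10,24)]:
  edge (1,24)–(8,16): clear
  edge (8,16)–(10,24): clear
  edge (10,24)–(1,24): clear
  midpoint (5,17) outside
  → clear

FREE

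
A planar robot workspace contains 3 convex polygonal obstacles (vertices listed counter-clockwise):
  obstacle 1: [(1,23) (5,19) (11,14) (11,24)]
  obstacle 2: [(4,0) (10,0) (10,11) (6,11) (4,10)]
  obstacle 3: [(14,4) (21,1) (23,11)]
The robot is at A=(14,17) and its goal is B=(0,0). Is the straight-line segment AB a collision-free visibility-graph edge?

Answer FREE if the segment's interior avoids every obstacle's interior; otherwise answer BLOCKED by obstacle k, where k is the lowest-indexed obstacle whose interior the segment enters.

BLOCKED by obstacle 2

Obstacle 1 [(1,23) (5,19) (11,14) (11,24)]:
  edge (1,23)–(5,19): clear
  edge (5,19)–(11,14): clear
  edge (11,14)–(11,24): clear
  edge (11,24)–(1,23): clear
  midpoint (7,17/2) outside
  → clear
Obstacle 2 [(4,0) (10,0) (10,11) (6,11) (4,10)]:
  edge (4,0)–(10,0): clear
  edge (10,0)–(10,11): clear
  edge (10,11)–(6,11): crosses AB
  edge (6,11)–(4,10): clear
  edge (4,10)–(4,0): crosses AB
  → BLOCKED
Obstacle 3 [(14,4) (21,1) (23,11)]:
  edge (14,4)–(21,1): clear
  edge (21,1)–(23,11): clear
  edge (23,11)–(14,4): clear
  midpoint (7,17/2) outside
  → clear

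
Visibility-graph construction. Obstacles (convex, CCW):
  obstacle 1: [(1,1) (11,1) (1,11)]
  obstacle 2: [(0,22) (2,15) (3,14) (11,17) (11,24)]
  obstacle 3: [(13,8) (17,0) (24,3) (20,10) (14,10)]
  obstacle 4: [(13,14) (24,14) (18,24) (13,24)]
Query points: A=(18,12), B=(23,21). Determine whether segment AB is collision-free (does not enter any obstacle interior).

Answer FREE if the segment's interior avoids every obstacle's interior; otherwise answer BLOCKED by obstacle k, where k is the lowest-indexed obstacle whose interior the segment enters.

BLOCKED by obstacle 4

Obstacle 1 [(1,1) (11,1) (1,11)]:
  edge (1,1)–(11,1): clear
  edge (11,1)–(1,11): clear
  edge (1,11)–(1,1): clear
  midpoint (41/2,33/2) outside
  → clear
Obstacle 2 [(0,22) (2,15) (3,14) (11,17) (11,24)]:
  edge (0,22)–(2,15): clear
  edge (2,15)–(3,14): clear
  edge (3,14)–(11,17): clear
  edge (11,17)–(11,24): clear
  edge (11,24)–(0,22): clear
  midpoint (41/2,33/2) outside
  → clear
Obstacle 3 [(13,8) (17,0) (24,3) (20,10) (14,10)]:
  edge (13,8)–(17,0): clear
  edge (17,0)–(24,3): clear
  edge (24,3)–(20,10): clear
  edge (20,10)–(14,10): clear
  edge (14,10)–(13,8): clear
  midpoint (41/2,33/2) outside
  → clear
Obstacle 4 [(13,14) (24,14) (18,24) (13,24)]:
  edge (13,14)–(24,14): crosses AB
  edge (24,14)–(18,24): crosses AB
  edge (18,24)–(13,24): clear
  edge (13,24)–(13,14): clear
  → BLOCKED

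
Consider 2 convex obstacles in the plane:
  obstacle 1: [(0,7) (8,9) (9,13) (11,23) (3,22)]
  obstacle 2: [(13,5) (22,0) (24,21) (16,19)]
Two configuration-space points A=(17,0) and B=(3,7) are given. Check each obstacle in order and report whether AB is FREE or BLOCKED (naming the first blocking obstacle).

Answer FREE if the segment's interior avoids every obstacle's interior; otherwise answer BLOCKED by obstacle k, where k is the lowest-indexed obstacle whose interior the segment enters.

Obstacle 1 [(0,7) (8,9) (9,13) (11,23) (3,22)]:
  edge (0,7)–(8,9): clear
  edge (8,9)–(9,13): clear
  edge (9,13)–(11,23): clear
  edge (11,23)–(3,22): clear
  edge (3,22)–(0,7): clear
  midpoint (10,7/2) outside
  → clear
Obstacle 2 [(13,5) (22,0) (24,21) (16,19)]:
  edge (13,5)–(22,0): clear
  edge (22,0)–(24,21): clear
  edge (24,21)–(16,19): clear
  edge (16,19)–(13,5): clear
  midpoint (10,7/2) outside
  → clear

FREE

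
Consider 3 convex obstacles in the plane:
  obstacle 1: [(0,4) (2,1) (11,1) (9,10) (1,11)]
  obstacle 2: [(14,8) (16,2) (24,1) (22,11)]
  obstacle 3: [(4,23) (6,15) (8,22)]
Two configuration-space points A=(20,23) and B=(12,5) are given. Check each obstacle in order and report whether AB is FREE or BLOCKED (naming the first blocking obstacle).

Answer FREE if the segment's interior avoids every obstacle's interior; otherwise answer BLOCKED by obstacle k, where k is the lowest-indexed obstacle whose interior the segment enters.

FREE

Obstacle 1 [(0,4) (2,1) (11,1) (9,10) (1,11)]:
  edge (0,4)–(2,1): clear
  edge (2,1)–(11,1): clear
  edge (11,1)–(9,10): clear
  edge (9,10)–(1,11): clear
  edge (1,11)–(0,4): clear
  midpoint (16,14) outside
  → clear
Obstacle 2 [(14,8) (16,2) (24,1) (22,11)]:
  edge (14,8)–(16,2): clear
  edge (16,2)–(24,1): clear
  edge (24,1)–(22,11): clear
  edge (22,11)–(14,8): clear
  midpoint (16,14) outside
  → clear
Obstacle 3 [(4,23) (6,15) (8,22)]:
  edge (4,23)–(6,15): clear
  edge (6,15)–(8,22): clear
  edge (8,22)–(4,23): clear
  midpoint (16,14) outside
  → clear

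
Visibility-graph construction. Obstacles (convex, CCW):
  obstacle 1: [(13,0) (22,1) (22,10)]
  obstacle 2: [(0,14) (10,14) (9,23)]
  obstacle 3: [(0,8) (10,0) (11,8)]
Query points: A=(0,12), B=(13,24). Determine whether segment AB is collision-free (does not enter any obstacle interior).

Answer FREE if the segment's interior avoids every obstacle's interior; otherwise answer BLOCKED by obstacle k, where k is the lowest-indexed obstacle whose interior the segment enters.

Obstacle 1 [(13,0) (22,1) (22,10)]:
  edge (13,0)–(22,1): clear
  edge (22,1)–(22,10): clear
  edge (22,10)–(13,0): clear
  midpoint (13/2,18) outside
  → clear
Obstacle 2 [(0,14) (10,14) (9,23)]:
  edge (0,14)–(10,14): crosses AB
  edge (10,14)–(9,23): crosses AB
  edge (9,23)–(0,14): clear
  → BLOCKED
Obstacle 3 [(0,8) (10,0) (11,8)]:
  edge (0,8)–(10,0): clear
  edge (10,0)–(11,8): clear
  edge (11,8)–(0,8): clear
  midpoint (13/2,18) outside
  → clear

BLOCKED by obstacle 2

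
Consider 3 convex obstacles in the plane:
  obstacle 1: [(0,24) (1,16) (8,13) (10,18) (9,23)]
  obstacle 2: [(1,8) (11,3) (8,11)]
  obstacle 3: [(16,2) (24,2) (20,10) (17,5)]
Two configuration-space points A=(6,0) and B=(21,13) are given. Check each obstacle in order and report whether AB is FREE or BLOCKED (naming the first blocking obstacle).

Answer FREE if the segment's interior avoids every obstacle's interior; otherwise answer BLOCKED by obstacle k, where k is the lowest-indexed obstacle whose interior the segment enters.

Obstacle 1 [(0,24) (1,16) (8,13) (10,18) (9,23)]:
  edge (0,24)–(1,16): clear
  edge (1,16)–(8,13): clear
  edge (8,13)–(10,18): clear
  edge (10,18)–(9,23): clear
  edge (9,23)–(0,24): clear
  midpoint (27/2,13/2) outside
  → clear
Obstacle 2 [(1,8) (11,3) (8,11)]:
  edge (1,8)–(11,3): crosses AB
  edge (11,3)–(8,11): crosses AB
  edge (8,11)–(1,8): clear
  → BLOCKED
Obstacle 3 [(16,2) (24,2) (20,10) (17,5)]:
  edge (16,2)–(24,2): clear
  edge (24,2)–(20,10): clear
  edge (20,10)–(17,5): clear
  edge (17,5)–(16,2): clear
  midpoint (27/2,13/2) outside
  → clear

BLOCKED by obstacle 2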